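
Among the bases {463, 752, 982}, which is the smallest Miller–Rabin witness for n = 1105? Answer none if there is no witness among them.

none

n − 1 = 1104 = 2^4 · 69, so s = 4 and d = 69.
Base 463: x_0 = 463^69 mod 1105 = 463. x_0 is neither 1 nor 1104, so continue squaring. x_1 = 463^2 mod 1105 = 1104. x_1 ≡ −1, so 463 is not a witness.
Base 752: x_0 = 752^69 mod 1105 = 242. x_0 is neither 1 nor 1104, so continue squaring. x_1 = 242^2 mod 1105 = 1104. x_1 ≡ −1, so 752 is not a witness.
Base 982: x_0 = 982^69 mod 1105 = 47. x_0 is neither 1 nor 1104, so continue squaring. x_1 = 47^2 mod 1105 = 1104. x_1 ≡ −1, so 982 is not a witness.
No listed base is a witness for 1105.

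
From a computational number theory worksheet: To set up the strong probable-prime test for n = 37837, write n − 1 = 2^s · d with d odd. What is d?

Halving: 37836 → 18918 → 9459; 9459 is odd.
So 37836 = 2^2 · 9459.

9459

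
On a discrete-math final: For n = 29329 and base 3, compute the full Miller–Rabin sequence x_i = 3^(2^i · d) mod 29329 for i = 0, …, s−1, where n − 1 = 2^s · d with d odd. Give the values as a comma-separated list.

9804, 7283, 15257, 21105

n − 1 = 29328 = 2^4 · 1833, so s = 4 and d = 1833.
x_0 = 3^1833 mod 29329 = 9804.
x_1 = 9804^2 mod 29329 = 7283.
x_2 = 7283^2 mod 29329 = 15257.
x_3 = 15257^2 mod 29329 = 21105.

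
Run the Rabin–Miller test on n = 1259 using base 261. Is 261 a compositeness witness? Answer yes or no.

no

n − 1 = 1258 = 2^1 · 629, so s = 1 and d = 629.
By repeated squaring, 261^629 ≡ 1258 (mod 1259).
x_0 = 261^629 mod 1259 = 1258.
x_0 = 1258 ≡ −1, so 261 is not a witness.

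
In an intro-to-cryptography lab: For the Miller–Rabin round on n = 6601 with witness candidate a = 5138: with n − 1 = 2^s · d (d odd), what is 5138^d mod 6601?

n − 1 = 6600 = 2^3 · 825, so s = 3 and d = 825.
By repeated squaring, 5138^825 ≡ 5866 (mod 6601).

5866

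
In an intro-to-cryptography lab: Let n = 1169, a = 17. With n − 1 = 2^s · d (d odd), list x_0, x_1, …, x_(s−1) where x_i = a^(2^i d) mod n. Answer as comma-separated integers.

829, 1038, 795, 765

n − 1 = 1168 = 2^4 · 73, so s = 4 and d = 73.
x_0 = 17^73 mod 1169 = 829.
x_1 = 829^2 mod 1169 = 1038.
x_2 = 1038^2 mod 1169 = 795.
x_3 = 795^2 mod 1169 = 765.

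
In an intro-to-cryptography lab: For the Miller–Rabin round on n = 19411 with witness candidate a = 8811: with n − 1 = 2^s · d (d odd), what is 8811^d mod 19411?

14209

n − 1 = 19410 = 2^1 · 9705, so s = 1 and d = 9705.
Repeated squaring mod 19411: 8811^1 ≡ 8811, 8811^2 ≡ 9132, 8811^4 ≡ 3768, 8811^8 ≡ 8383, 8811^16 ≡ 6869, 8811^32 ≡ 14431, 8811^64 ≡ 12553, 8811^128 ≡ 18722, 8811^256 ≡ 8857, 8811^512 ≡ 6598, 8811^1024 ≡ 14142, 8811^2048 ≡ 4631, 8811^4096 ≡ 16417, 8811^8192 ≡ 15565.
9705 = 8192 + 1024 + 256 + 128 + 64 + 32 + 8 + 1, so 8811^9705 ≡ 15565·14142·8857·18722·12553·14431·8383·8811 ≡ 14209 (mod 19411).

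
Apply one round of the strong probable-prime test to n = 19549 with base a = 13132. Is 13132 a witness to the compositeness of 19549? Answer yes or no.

n − 1 = 19548 = 2^2 · 4887, so s = 2 and d = 4887.
Repeated squaring mod 19549: 13132^1 ≡ 13132, 13132^2 ≡ 7695, 13132^4 ≡ 18653, 13132^8 ≡ 1307, 13132^16 ≡ 7486, 13132^32 ≡ 12762, 13132^64 ≡ 5925, 13132^128 ≡ 15170, 13132^256 ≡ 17621, 13132^512 ≡ 2874, 13132^1024 ≡ 10198, 13132^2048 ≡ 18073, 13132^4096 ≡ 8637.
4887 = 4096 + 512 + 256 + 16 + 4 + 2 + 1, so 13132^4887 ≡ 8637·2874·17621·7486·18653·7695·13132 ≡ 11506 (mod 19549).
x_0 = 13132^4887 mod 19549 = 11506.
x_0 is neither 1 nor 19548, so continue squaring.
x_1 = 11506^2 mod 19549 = 2208.
Reached i = s−1 = 1 without hitting −1: 13132 is a Miller–Rabin witness and 19549 is composite.

yes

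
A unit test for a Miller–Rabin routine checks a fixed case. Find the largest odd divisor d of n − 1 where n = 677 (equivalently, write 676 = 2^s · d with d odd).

Halving: 676 → 338 → 169; 169 is odd.
So 676 = 2^2 · 169.

169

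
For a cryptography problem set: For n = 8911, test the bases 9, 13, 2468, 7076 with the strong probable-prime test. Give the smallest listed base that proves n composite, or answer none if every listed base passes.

n − 1 = 8910 = 2^1 · 4455, so s = 1 and d = 4455.
Base 9: x_0 = 9^4455 mod 8911 = 1. x_0 = 1, so 9 is not a witness.
Base 13: x_0 = 13^4455 mod 8911 = 8910. x_0 = 8910 ≡ −1, so 13 is not a witness.
Base 2468: x_0 = 2468^4455 mod 8911 = 1. x_0 = 1, so 2468 is not a witness.
Base 7076: x_0 = 7076^4455 mod 8911 = 8910. x_0 = 8910 ≡ −1, so 7076 is not a witness.
No listed base is a witness for 8911.

none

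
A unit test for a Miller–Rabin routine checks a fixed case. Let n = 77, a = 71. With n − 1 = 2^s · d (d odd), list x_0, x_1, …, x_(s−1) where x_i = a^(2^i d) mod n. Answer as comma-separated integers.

n − 1 = 76 = 2^2 · 19, so s = 2 and d = 19.
x_0 = 71^19 mod 77 = 64.
x_1 = 64^2 mod 77 = 15.

64, 15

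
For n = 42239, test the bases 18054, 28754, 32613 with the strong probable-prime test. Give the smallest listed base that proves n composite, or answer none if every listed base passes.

n − 1 = 42238 = 2^1 · 21119, so s = 1 and d = 21119.
Base 18054: x_0 = 18054^21119 mod 42239 = 42238. x_0 = 42238 ≡ −1, so 18054 is not a witness.
Base 28754: x_0 = 28754^21119 mod 42239 = 1. x_0 = 1, so 28754 is not a witness.
Base 32613: x_0 = 32613^21119 mod 42239 = 42238. x_0 = 42238 ≡ −1, so 32613 is not a witness.
No listed base is a witness for 42239.

none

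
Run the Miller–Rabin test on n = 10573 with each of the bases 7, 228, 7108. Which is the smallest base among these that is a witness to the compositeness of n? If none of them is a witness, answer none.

7

n − 1 = 10572 = 2^2 · 2643, so s = 2 and d = 2643.
Base 7: x_0 = 7^2643 mod 10573 = 5089. x_0 is neither 1 nor 10572, so continue squaring. x_1 = 5089^2 mod 10573 = 4644. Reached i = s−1 = 1 without hitting −1: 7 is a Miller–Rabin witness and 10573 is composite.
Base 228: x_0 = 228^2643 mod 10573 = 7062. x_0 is neither 1 nor 10572, so continue squaring. x_1 = 7062^2 mod 10573 = 9576. Reached i = s−1 = 1 without hitting −1: 228 is a Miller–Rabin witness and 10573 is composite.
Base 7108: x_0 = 7108^2643 mod 10573 = 3387. x_0 is neither 1 nor 10572, so continue squaring. x_1 = 3387^2 mod 10573 = 64. Reached i = s−1 = 1 without hitting −1: 7108 is a Miller–Rabin witness and 10573 is composite.
The smallest witness among the given bases is 7.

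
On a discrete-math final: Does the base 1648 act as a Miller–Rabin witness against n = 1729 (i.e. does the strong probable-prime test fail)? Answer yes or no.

no

n − 1 = 1728 = 2^6 · 27, so s = 6 and d = 27.
Repeated squaring mod 1729: 1648^1 ≡ 1648, 1648^2 ≡ 1374, 1648^4 ≡ 1537, 1648^8 ≡ 555, 1648^16 ≡ 263.
27 = 16 + 8 + 2 + 1, so 1648^27 ≡ 263·555·1374·1648 ≡ 1728 (mod 1729).
x_0 = 1648^27 mod 1729 = 1728.
x_0 = 1728 ≡ −1, so 1648 is not a witness.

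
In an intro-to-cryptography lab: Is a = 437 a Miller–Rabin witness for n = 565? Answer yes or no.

n − 1 = 564 = 2^2 · 141, so s = 2 and d = 141.
Repeated squaring mod 565: 437^1 ≡ 437, 437^2 ≡ 564, 437^4 ≡ 1, 437^8 ≡ 1, 437^16 ≡ 1, 437^32 ≡ 1, 437^64 ≡ 1, 437^128 ≡ 1.
141 = 128 + 8 + 4 + 1, so 437^141 ≡ 1·1·1·437 ≡ 437 (mod 565).
x_0 = 437^141 mod 565 = 437.
x_0 is neither 1 nor 564, so continue squaring.
x_1 = 437^2 mod 565 = 564.
x_1 ≡ −1, so 437 is not a witness.

no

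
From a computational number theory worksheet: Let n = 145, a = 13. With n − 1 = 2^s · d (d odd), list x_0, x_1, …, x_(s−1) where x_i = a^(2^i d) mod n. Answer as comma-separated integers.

n − 1 = 144 = 2^4 · 9, so s = 4 and d = 9.
x_0 = 13^9 mod 145 = 63.
x_1 = 63^2 mod 145 = 54.
x_2 = 54^2 mod 145 = 16.
x_3 = 16^2 mod 145 = 111.

63, 54, 16, 111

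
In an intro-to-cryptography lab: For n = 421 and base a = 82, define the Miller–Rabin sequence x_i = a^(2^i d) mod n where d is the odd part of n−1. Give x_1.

1

n − 1 = 420 = 2^2 · 105, so s = 2 and d = 105.
Repeated squaring mod 421: 82^1 ≡ 82, 82^2 ≡ 409, 82^4 ≡ 144, 82^8 ≡ 107, 82^16 ≡ 82, 82^32 ≡ 409, 82^64 ≡ 144.
105 = 64 + 32 + 8 + 1, so 82^105 ≡ 144·409·107·82 ≡ 1 (mod 421).
x_0 = 1.
x_1 = 1^2 mod 421 = 1.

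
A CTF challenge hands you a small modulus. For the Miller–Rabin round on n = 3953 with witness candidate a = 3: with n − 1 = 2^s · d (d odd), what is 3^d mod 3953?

n − 1 = 3952 = 2^4 · 247, so s = 4 and d = 247.
3^247 mod 3953 = 3057.

3057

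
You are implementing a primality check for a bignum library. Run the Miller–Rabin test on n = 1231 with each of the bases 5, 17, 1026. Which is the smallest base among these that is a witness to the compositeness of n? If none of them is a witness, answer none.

none

n − 1 = 1230 = 2^1 · 615, so s = 1 and d = 615.
Base 5: x_0 = 5^615 mod 1231 = 1. x_0 = 1, so 5 is not a witness.
Base 17: x_0 = 17^615 mod 1231 = 1230. x_0 = 1230 ≡ −1, so 17 is not a witness.
Base 1026: x_0 = 1026^615 mod 1231 = 1230. x_0 = 1230 ≡ −1, so 1026 is not a witness.
No listed base is a witness for 1231.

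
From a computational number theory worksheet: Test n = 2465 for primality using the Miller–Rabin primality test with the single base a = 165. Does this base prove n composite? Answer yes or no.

yes

n − 1 = 2464 = 2^5 · 77, so s = 5 and d = 77.
x_0 = 165^77 mod 2465 = 320.
x_0 is neither 1 nor 2464, so continue squaring.
x_1 = 320^2 mod 2465 = 1335.
x_2 = 1335^2 mod 2465 = 30.
x_3 = 30^2 mod 2465 = 900.
x_4 = 900^2 mod 2465 = 1480.
Reached i = s−1 = 4 without hitting −1: 165 is a Miller–Rabin witness and 2465 is composite.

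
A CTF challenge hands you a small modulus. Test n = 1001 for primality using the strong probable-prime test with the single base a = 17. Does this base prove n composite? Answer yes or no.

n − 1 = 1000 = 2^3 · 125, so s = 3 and d = 125.
x_0 = 17^125 mod 1001 = 439.
x_0 is neither 1 nor 1000, so continue squaring.
x_1 = 439^2 mod 1001 = 529.
x_2 = 529^2 mod 1001 = 562.
Reached i = s−1 = 2 without hitting −1: 17 is a Miller–Rabin witness and 1001 is composite.

yes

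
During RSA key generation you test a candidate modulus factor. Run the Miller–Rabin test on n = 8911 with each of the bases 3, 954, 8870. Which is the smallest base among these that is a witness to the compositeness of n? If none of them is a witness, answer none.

none

n − 1 = 8910 = 2^1 · 4455, so s = 1 and d = 4455.
Base 3: x_0 = 3^4455 mod 8911 = 8910. x_0 = 8910 ≡ −1, so 3 is not a witness.
Base 954: x_0 = 954^4455 mod 8911 = 1. x_0 = 1, so 954 is not a witness.
Base 8870: x_0 = 8870^4455 mod 8911 = 1. x_0 = 1, so 8870 is not a witness.
No listed base is a witness for 8911.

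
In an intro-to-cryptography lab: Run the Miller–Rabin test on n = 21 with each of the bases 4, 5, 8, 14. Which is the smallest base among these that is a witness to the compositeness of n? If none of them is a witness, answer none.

n − 1 = 20 = 2^2 · 5, so s = 2 and d = 5.
Base 4: x_0 = 4^5 mod 21 = 16. x_0 is neither 1 nor 20, so continue squaring. x_1 = 16^2 mod 21 = 4. Reached i = s−1 = 1 without hitting −1: 4 is a Miller–Rabin witness and 21 is composite.
Base 5: x_0 = 5^5 mod 21 = 17. x_0 is neither 1 nor 20, so continue squaring. x_1 = 17^2 mod 21 = 16. Reached i = s−1 = 1 without hitting −1: 5 is a Miller–Rabin witness and 21 is composite.
Base 8: x_0 = 8^5 mod 21 = 8. x_0 is neither 1 nor 20, so continue squaring. x_1 = 8^2 mod 21 = 1. x_1 = 1 but x_0 ≠ ±1, a nontrivial square root of 1 — 8 is a witness and 21 is composite.
Base 14: x_0 = 14^5 mod 21 = 14. x_0 is neither 1 nor 20, so continue squaring. x_1 = 14^2 mod 21 = 7. Reached i = s−1 = 1 without hitting −1: 14 is a Miller–Rabin witness and 21 is composite.
The smallest witness among the given bases is 4.

4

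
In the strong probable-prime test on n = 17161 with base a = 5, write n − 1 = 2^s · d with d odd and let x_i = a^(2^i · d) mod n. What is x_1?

n − 1 = 17160 = 2^3 · 2145, so s = 3 and d = 2145.
x_0 = 5^2145 mod 17161 = 13494.
x_1 = 13494^2 mod 17161 = 9826.

9826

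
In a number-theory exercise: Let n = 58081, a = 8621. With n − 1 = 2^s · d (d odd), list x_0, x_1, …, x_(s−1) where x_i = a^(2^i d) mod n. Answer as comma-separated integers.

n − 1 = 58080 = 2^5 · 1815, so s = 5 and d = 1815.
x_0 = 8621^1815 mod 58081 = 3089.
x_1 = 3089^2 mod 58081 = 16637.
x_2 = 16637^2 mod 58081 = 33804.
x_3 = 33804^2 mod 58081 = 24822.
x_4 = 24822^2 mod 58081 = 8436.

3089, 16637, 33804, 24822, 8436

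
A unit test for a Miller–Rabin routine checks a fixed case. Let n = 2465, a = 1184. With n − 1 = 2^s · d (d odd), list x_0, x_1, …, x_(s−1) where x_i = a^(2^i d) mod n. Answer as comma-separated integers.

n − 1 = 2464 = 2^5 · 77, so s = 5 and d = 77.
x_0 = 1184^77 mod 2465 = 2234.
x_1 = 2234^2 mod 2465 = 1596.
x_2 = 1596^2 mod 2465 = 871.
x_3 = 871^2 mod 2465 = 1886.
x_4 = 1886^2 mod 2465 = 1.

2234, 1596, 871, 1886, 1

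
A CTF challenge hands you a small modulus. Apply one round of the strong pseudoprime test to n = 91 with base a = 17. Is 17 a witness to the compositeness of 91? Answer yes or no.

no

n − 1 = 90 = 2^1 · 45, so s = 1 and d = 45.
Repeated squaring mod 91: 17^1 ≡ 17, 17^2 ≡ 16, 17^4 ≡ 74, 17^8 ≡ 16, 17^16 ≡ 74, 17^32 ≡ 16.
45 = 32 + 8 + 4 + 1, so 17^45 ≡ 16·16·74·17 ≡ 90 (mod 91).
x_0 = 17^45 mod 91 = 90.
x_0 = 90 ≡ −1, so 17 is not a witness.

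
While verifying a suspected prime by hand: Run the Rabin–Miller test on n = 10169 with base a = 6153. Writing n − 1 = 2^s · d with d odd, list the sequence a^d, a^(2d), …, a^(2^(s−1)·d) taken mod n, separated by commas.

3532, 7830, 10168

n − 1 = 10168 = 2^3 · 1271, so s = 3 and d = 1271.
x_0 = 6153^1271 mod 10169 = 3532.
x_1 = 3532^2 mod 10169 = 7830.
x_2 = 7830^2 mod 10169 = 10168.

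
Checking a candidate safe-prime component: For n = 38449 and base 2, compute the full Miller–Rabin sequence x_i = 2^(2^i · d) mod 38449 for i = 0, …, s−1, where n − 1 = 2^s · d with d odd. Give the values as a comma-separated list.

9643, 17767, 38448, 1

n − 1 = 38448 = 2^4 · 2403, so s = 4 and d = 2403.
x_0 = 2^2403 mod 38449 = 9643.
x_1 = 9643^2 mod 38449 = 17767.
x_2 = 17767^2 mod 38449 = 38448.
x_3 = 38448^2 mod 38449 = 1.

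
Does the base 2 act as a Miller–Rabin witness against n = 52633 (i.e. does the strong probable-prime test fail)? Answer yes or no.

no

n − 1 = 52632 = 2^3 · 6579, so s = 3 and d = 6579.
x_0 = 2^6579 mod 52633 = 1.
x_0 = 1, so 2 is not a witness.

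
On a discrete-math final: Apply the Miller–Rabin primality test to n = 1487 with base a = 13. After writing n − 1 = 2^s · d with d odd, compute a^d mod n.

1486

n − 1 = 1486 = 2^1 · 743, so s = 1 and d = 743.
13^743 mod 1487 = 1486.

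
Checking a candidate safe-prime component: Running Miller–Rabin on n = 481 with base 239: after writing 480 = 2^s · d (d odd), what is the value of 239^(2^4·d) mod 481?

417

n − 1 = 480 = 2^5 · 15, so s = 5 and d = 15.
x_0 = 239^15 mod 481 = 125.
x_1 = 125^2 mod 481 = 233.
x_2 = 233^2 mod 481 = 417.
x_3 = 417^2 mod 481 = 248.
x_4 = 248^2 mod 481 = 417.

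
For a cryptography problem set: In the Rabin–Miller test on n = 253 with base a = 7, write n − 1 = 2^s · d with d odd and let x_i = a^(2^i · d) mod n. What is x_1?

n − 1 = 252 = 2^2 · 63, so s = 2 and d = 63.
x_0 = 7^63 mod 253 = 57.
x_1 = 57^2 mod 253 = 213.

213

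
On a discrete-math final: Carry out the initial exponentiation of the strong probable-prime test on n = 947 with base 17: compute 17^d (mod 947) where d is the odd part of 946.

946

n − 1 = 946 = 2^1 · 473, so s = 1 and d = 473.
17^473 mod 947 = 946.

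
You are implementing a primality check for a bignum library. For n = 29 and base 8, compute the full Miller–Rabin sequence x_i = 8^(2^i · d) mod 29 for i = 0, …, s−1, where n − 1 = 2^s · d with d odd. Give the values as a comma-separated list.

17, 28

n − 1 = 28 = 2^2 · 7, so s = 2 and d = 7.
x_0 = 8^7 mod 29 = 17.
x_1 = 17^2 mod 29 = 28.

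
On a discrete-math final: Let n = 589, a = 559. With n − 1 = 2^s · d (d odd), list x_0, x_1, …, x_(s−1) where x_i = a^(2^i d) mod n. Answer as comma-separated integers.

n − 1 = 588 = 2^2 · 147, so s = 2 and d = 147.
x_0 = 559^147 mod 589 = 94.
x_1 = 94^2 mod 589 = 1.

94, 1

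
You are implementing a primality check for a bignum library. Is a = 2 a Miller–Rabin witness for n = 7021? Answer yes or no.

n − 1 = 7020 = 2^2 · 1755, so s = 2 and d = 1755.
x_0 = 2^1755 mod 7021 = 1793.
x_0 is neither 1 nor 7020, so continue squaring.
x_1 = 1793^2 mod 7021 = 6252.
Reached i = s−1 = 1 without hitting −1: 2 is a Miller–Rabin witness and 7021 is composite.

yes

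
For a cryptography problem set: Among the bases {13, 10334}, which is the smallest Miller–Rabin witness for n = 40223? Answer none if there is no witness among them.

13

n − 1 = 40222 = 2^1 · 20111, so s = 1 and d = 20111.
Base 13: x_0 = 13^20111 mod 40223 = 1420. x_0 ∉ {1, 40222} and s = 1, so 13 is a Miller–Rabin witness and 40223 is composite.
Base 10334: x_0 = 10334^20111 mod 40223 = 25276. x_0 ∉ {1, 40222} and s = 1, so 10334 is a Miller–Rabin witness and 40223 is composite.
The smallest witness among the given bases is 13.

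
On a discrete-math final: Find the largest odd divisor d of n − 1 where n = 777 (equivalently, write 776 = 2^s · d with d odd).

97

Halving: 776 → 388 → 194 → 97; 97 is odd.
So 776 = 2^3 · 97.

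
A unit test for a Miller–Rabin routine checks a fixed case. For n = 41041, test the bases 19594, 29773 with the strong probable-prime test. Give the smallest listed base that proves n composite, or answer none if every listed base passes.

29773

n − 1 = 41040 = 2^4 · 2565, so s = 4 and d = 2565.
Base 19594: x_0 = 19594^2565 mod 41041 = 1. x_0 = 1, so 19594 is not a witness.
Base 29773: x_0 = 29773^2565 mod 41041 = 3277. x_0 is neither 1 nor 41040, so continue squaring. x_1 = 3277^2 mod 41041 = 27028. x_2 = 27028^2 mod 41041 = 24025. x_3 = 24025^2 mod 41041 = 1. x_3 = 1 but x_2 ≠ ±1, a nontrivial square root of 1 — 29773 is a witness and 41041 is composite.
The smallest witness among the given bases is 29773.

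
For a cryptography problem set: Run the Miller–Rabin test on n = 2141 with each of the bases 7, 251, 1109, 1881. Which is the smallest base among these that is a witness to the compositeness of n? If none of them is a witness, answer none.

n − 1 = 2140 = 2^2 · 535, so s = 2 and d = 535.
Base 7: x_0 = 7^535 mod 2141 = 419. x_0 is neither 1 nor 2140, so continue squaring. x_1 = 419^2 mod 2141 = 2140. x_1 ≡ −1, so 7 is not a witness.
Base 251: x_0 = 251^535 mod 2141 = 419. x_0 is neither 1 nor 2140, so continue squaring. x_1 = 419^2 mod 2141 = 2140. x_1 ≡ −1, so 251 is not a witness.
Base 1109: x_0 = 1109^535 mod 2141 = 1722. x_0 is neither 1 nor 2140, so continue squaring. x_1 = 1722^2 mod 2141 = 2140. x_1 ≡ −1, so 1109 is not a witness.
Base 1881: x_0 = 1881^535 mod 2141 = 2140. x_0 = 2140 ≡ −1, so 1881 is not a witness.
No listed base is a witness for 2141.

none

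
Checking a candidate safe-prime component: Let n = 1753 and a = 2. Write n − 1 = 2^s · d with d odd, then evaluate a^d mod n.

n − 1 = 1752 = 2^3 · 219, so s = 3 and d = 219.
Repeated squaring mod 1753: 2^1 ≡ 2, 2^2 ≡ 4, 2^4 ≡ 16, 2^8 ≡ 256, 2^16 ≡ 675, 2^32 ≡ 1598, 2^64 ≡ 1236, 2^128 ≡ 833.
219 = 128 + 64 + 16 + 8 + 2 + 1, so 2^219 ≡ 833·1236·675·256·4·2 ≡ 1752 (mod 1753).

1752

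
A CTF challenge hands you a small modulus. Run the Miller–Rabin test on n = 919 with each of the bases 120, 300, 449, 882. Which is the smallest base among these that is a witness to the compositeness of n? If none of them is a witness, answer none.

none

n − 1 = 918 = 2^1 · 459, so s = 1 and d = 459.
Base 120: x_0 = 120^459 mod 919 = 918. x_0 = 918 ≡ −1, so 120 is not a witness.
Base 300: x_0 = 300^459 mod 919 = 918. x_0 = 918 ≡ −1, so 300 is not a witness.
Base 449: x_0 = 449^459 mod 919 = 918. x_0 = 918 ≡ −1, so 449 is not a witness.
Base 882: x_0 = 882^459 mod 919 = 1. x_0 = 1, so 882 is not a witness.
No listed base is a witness for 919.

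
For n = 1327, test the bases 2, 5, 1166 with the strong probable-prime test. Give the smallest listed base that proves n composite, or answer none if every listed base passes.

none

n − 1 = 1326 = 2^1 · 663, so s = 1 and d = 663.
Base 2: x_0 = 2^663 mod 1327 = 1. x_0 = 1, so 2 is not a witness.
Base 5: x_0 = 5^663 mod 1327 = 1326. x_0 = 1326 ≡ −1, so 5 is not a witness.
Base 1166: x_0 = 1166^663 mod 1327 = 1326. x_0 = 1326 ≡ −1, so 1166 is not a witness.
No listed base is a witness for 1327.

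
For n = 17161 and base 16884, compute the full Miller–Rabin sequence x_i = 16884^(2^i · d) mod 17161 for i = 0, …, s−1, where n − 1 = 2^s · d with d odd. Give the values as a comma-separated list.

n − 1 = 17160 = 2^3 · 2145, so s = 3 and d = 2145.
x_0 = 16884^2145 mod 17161 = 1440.
x_1 = 1440^2 mod 17161 = 14280.
x_2 = 14280^2 mod 17161 = 11398.

1440, 14280, 11398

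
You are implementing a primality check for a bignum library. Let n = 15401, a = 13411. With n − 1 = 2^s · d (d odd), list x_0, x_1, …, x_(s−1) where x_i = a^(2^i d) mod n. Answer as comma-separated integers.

n − 1 = 15400 = 2^3 · 1925, so s = 3 and d = 1925.
x_0 = 13411^1925 mod 15401 = 5171.
x_1 = 5171^2 mod 15401 = 3105.
x_2 = 3105^2 mod 15401 = 15400.

5171, 3105, 15400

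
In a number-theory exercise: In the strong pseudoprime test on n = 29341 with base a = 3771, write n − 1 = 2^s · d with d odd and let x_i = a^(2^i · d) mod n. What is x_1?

n − 1 = 29340 = 2^2 · 7335, so s = 2 and d = 7335.
Repeated squaring mod 29341: 3771^1 ≡ 3771, 3771^2 ≡ 19397, 3771^4 ≡ 3966, 3771^8 ≡ 2380, 3771^16 ≡ 1587, 3771^32 ≡ 24584, 3771^64 ≡ 7138, 3771^128 ≡ 15068, 3771^256 ≡ 3966, 3771^512 ≡ 2380, 3771^1024 ≡ 1587, 3771^2048 ≡ 24584, 3771^4096 ≡ 7138.
7335 = 4096 + 2048 + 1024 + 128 + 32 + 4 + 2 + 1, so 3771^7335 ≡ 7138·24584·1587·15068·24584·3966·19397·3771 ≡ 7697 (mod 29341).
x_0 = 7697.
x_1 = 7697^2 mod 29341 = 4330.

4330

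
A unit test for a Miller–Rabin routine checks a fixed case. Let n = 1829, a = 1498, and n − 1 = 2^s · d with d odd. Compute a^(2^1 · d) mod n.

1764

n − 1 = 1828 = 2^2 · 457, so s = 2 and d = 457.
Repeated squaring mod 1829: 1498^1 ≡ 1498, 1498^2 ≡ 1650, 1498^4 ≡ 948, 1498^8 ≡ 665, 1498^16 ≡ 1436, 1498^32 ≡ 813, 1498^64 ≡ 700, 1498^128 ≡ 1657, 1498^256 ≡ 320.
457 = 256 + 128 + 64 + 8 + 1, so 1498^457 ≡ 320·1657·700·665·1498 ≡ 1694 (mod 1829).
x_0 = 1694.
x_1 = 1694^2 mod 1829 = 1764.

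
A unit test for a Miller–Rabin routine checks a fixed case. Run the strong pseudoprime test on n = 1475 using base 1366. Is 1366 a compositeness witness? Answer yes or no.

n − 1 = 1474 = 2^1 · 737, so s = 1 and d = 737.
x_0 = 1366^737 mod 1475 = 1256.
x_0 ∉ {1, 1474} and s = 1, so 1366 is a Miller–Rabin witness and 1475 is composite.

yes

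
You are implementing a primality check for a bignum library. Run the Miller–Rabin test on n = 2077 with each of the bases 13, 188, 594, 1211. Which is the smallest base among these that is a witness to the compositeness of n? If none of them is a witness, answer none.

n − 1 = 2076 = 2^2 · 519, so s = 2 and d = 519.
Base 13: x_0 = 13^519 mod 2077 = 246. x_0 is neither 1 nor 2076, so continue squaring. x_1 = 246^2 mod 2077 = 283. Reached i = s−1 = 1 without hitting −1: 13 is a Miller–Rabin witness and 2077 is composite.
Base 188: x_0 = 188^519 mod 2077 = 357. x_0 is neither 1 nor 2076, so continue squaring. x_1 = 357^2 mod 2077 = 752. Reached i = s−1 = 1 without hitting −1: 188 is a Miller–Rabin witness and 2077 is composite.
Base 594: x_0 = 594^519 mod 2077 = 187. x_0 is neither 1 nor 2076, so continue squaring. x_1 = 187^2 mod 2077 = 1737. Reached i = s−1 = 1 without hitting −1: 594 is a Miller–Rabin witness and 2077 is composite.
Base 1211: x_0 = 1211^519 mod 2077 = 109. x_0 is neither 1 nor 2076, so continue squaring. x_1 = 109^2 mod 2077 = 1496. Reached i = s−1 = 1 without hitting −1: 1211 is a Miller–Rabin witness and 2077 is composite.
The smallest witness among the given bases is 13.

13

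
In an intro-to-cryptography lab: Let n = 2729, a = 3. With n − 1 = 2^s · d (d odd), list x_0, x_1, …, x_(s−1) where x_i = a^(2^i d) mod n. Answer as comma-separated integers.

n − 1 = 2728 = 2^3 · 341, so s = 3 and d = 341.
x_0 = 3^341 mod 2729 = 951.
x_1 = 951^2 mod 2729 = 1102.
x_2 = 1102^2 mod 2729 = 2728.

951, 1102, 2728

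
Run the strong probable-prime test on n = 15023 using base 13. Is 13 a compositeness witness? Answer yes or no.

n − 1 = 15022 = 2^1 · 7511, so s = 1 and d = 7511.
Repeated squaring mod 15023: 13^1 ≡ 13, 13^2 ≡ 169, 13^4 ≡ 13538, 13^8 ≡ 11867, 13^16 ≡ 87, 13^32 ≡ 7569, 13^64 ≡ 7062, 13^128 ≡ 10507, 13^256 ≡ 8045, 13^512 ≡ 2941, 13^1024 ≡ 11256, 13^2048 ≡ 8577, 13^4096 ≡ 12321.
7511 = 4096 + 2048 + 1024 + 256 + 64 + 16 + 4 + 2 + 1, so 13^7511 ≡ 12321·8577·11256·8045·7062·87·13538·169·13 ≡ 8551 (mod 15023).
x_0 = 13^7511 mod 15023 = 8551.
x_0 ∉ {1, 15022} and s = 1, so 13 is a Miller–Rabin witness and 15023 is composite.

yes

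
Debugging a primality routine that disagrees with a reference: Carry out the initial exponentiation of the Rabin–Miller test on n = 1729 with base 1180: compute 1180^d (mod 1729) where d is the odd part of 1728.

246

n − 1 = 1728 = 2^6 · 27, so s = 6 and d = 27.
Repeated squaring mod 1729: 1180^1 ≡ 1180, 1180^2 ≡ 555, 1180^4 ≡ 263, 1180^8 ≡ 9, 1180^16 ≡ 81.
27 = 16 + 8 + 2 + 1, so 1180^27 ≡ 81·9·555·1180 ≡ 246 (mod 1729).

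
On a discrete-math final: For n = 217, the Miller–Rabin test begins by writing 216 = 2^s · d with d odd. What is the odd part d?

27

Halving: 216 → 108 → 54 → 27; 27 is odd.
So 216 = 2^3 · 27.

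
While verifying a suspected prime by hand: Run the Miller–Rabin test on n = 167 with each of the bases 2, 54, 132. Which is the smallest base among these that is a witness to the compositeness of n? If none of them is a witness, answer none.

none

n − 1 = 166 = 2^1 · 83, so s = 1 and d = 83.
Base 2: x_0 = 2^83 mod 167 = 1. x_0 = 1, so 2 is not a witness.
Base 54: x_0 = 54^83 mod 167 = 1. x_0 = 1, so 54 is not a witness.
Base 132: x_0 = 132^83 mod 167 = 1. x_0 = 1, so 132 is not a witness.
No listed base is a witness for 167.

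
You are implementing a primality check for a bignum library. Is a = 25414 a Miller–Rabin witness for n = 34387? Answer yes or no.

yes

n − 1 = 34386 = 2^1 · 17193, so s = 1 and d = 17193.
Repeated squaring mod 34387: 25414^1 ≡ 25414, 25414^2 ≡ 14762, 25414^4 ≡ 6225, 25414^8 ≡ 30863, 25414^16 ≡ 4869, 25414^32 ≡ 14518, 25414^64 ≡ 14401, 25414^128 ≡ 804, 25414^256 ≡ 27450, 25414^512 ≡ 14556, 25414^1024 ≡ 18829, 25414^2048 ≡ 1271, 25414^4096 ≡ 33639, 25414^8192 ≡ 9312, 25414^16384 ≡ 23717.
17193 = 16384 + 512 + 256 + 32 + 8 + 1, so 25414^17193 ≡ 23717·14556·27450·14518·30863·25414 ≡ 11364 (mod 34387).
x_0 = 25414^17193 mod 34387 = 11364.
x_0 ∉ {1, 34386} and s = 1, so 25414 is a Miller–Rabin witness and 34387 is composite.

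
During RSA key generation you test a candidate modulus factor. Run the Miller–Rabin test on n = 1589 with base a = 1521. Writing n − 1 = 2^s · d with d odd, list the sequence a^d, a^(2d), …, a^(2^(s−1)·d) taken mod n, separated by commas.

1290, 417

n − 1 = 1588 = 2^2 · 397, so s = 2 and d = 397.
x_0 = 1521^397 mod 1589 = 1290.
x_1 = 1290^2 mod 1589 = 417.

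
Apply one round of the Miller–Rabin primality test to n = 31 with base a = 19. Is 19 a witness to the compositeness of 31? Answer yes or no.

n − 1 = 30 = 2^1 · 15, so s = 1 and d = 15.
x_0 = 19^15 mod 31 = 1.
x_0 = 1, so 19 is not a witness.

no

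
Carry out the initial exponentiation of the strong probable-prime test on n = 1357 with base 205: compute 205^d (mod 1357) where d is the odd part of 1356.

n − 1 = 1356 = 2^2 · 339, so s = 2 and d = 339.
Repeated squaring mod 1357: 205^1 ≡ 205, 205^2 ≡ 1315, 205^4 ≡ 407, 205^8 ≡ 95, 205^16 ≡ 883, 205^32 ≡ 771, 205^64 ≡ 75, 205^128 ≡ 197, 205^256 ≡ 813.
339 = 256 + 64 + 16 + 2 + 1, so 205^339 ≡ 813·75·883·1315·205 ≡ 661 (mod 1357).

661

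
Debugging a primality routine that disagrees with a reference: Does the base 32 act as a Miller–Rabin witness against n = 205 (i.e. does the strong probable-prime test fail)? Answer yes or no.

n − 1 = 204 = 2^2 · 51, so s = 2 and d = 51.
x_0 = 32^51 mod 205 = 173.
x_0 is neither 1 nor 204, so continue squaring.
x_1 = 173^2 mod 205 = 204.
x_1 ≡ −1, so 32 is not a witness.

no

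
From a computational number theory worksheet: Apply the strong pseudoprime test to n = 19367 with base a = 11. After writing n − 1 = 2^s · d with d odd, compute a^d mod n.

17881

n − 1 = 19366 = 2^1 · 9683, so s = 1 and d = 9683.
11^9683 mod 19367 = 17881.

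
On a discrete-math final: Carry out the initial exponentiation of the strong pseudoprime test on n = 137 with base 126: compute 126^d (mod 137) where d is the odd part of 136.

37

n − 1 = 136 = 2^3 · 17, so s = 3 and d = 17.
Repeated squaring mod 137: 126^1 ≡ 126, 126^2 ≡ 121, 126^4 ≡ 119, 126^8 ≡ 50, 126^16 ≡ 34.
17 = 16 + 1, so 126^17 ≡ 34·126 ≡ 37 (mod 137).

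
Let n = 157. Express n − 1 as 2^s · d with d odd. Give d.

Halving: 156 → 78 → 39; 39 is odd.
So 156 = 2^2 · 39.

39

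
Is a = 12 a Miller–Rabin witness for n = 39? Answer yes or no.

yes

n − 1 = 38 = 2^1 · 19, so s = 1 and d = 19.
Repeated squaring mod 39: 12^1 ≡ 12, 12^2 ≡ 27, 12^4 ≡ 27, 12^8 ≡ 27, 12^16 ≡ 27.
19 = 16 + 2 + 1, so 12^19 ≡ 27·27·12 ≡ 12 (mod 39).
x_0 = 12^19 mod 39 = 12.
x_0 ∉ {1, 38} and s = 1, so 12 is a Miller–Rabin witness and 39 is composite.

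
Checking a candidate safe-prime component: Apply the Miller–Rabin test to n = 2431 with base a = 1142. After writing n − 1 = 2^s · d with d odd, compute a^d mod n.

2267

n − 1 = 2430 = 2^1 · 1215, so s = 1 and d = 1215.
1142^1215 mod 2431 = 2267.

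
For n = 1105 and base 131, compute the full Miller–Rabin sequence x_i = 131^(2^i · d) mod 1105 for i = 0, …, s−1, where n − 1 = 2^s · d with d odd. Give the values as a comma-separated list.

n − 1 = 1104 = 2^4 · 69, so s = 4 and d = 69.
x_0 = 131^69 mod 1105 = 326.
x_1 = 326^2 mod 1105 = 196.
x_2 = 196^2 mod 1105 = 846.
x_3 = 846^2 mod 1105 = 781.

326, 196, 846, 781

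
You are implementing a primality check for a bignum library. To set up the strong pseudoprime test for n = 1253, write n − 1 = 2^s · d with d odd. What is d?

313

Halving: 1252 → 626 → 313; 313 is odd.
So 1252 = 2^2 · 313.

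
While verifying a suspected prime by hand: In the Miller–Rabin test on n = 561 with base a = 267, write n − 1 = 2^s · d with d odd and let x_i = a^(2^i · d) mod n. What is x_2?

n − 1 = 560 = 2^4 · 35, so s = 4 and d = 35.
x_0 = 267^35 mod 561 = 45.
x_1 = 45^2 mod 561 = 342.
x_2 = 342^2 mod 561 = 276.

276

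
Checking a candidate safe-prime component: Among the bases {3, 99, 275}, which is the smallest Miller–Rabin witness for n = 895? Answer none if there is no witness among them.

n − 1 = 894 = 2^1 · 447, so s = 1 and d = 447.
Base 3: x_0 = 3^447 mod 895 = 367. x_0 ∉ {1, 894} and s = 1, so 3 is a Miller–Rabin witness and 895 is composite.
Base 99: x_0 = 99^447 mod 895 = 44. x_0 ∉ {1, 894} and s = 1, so 99 is a Miller–Rabin witness and 895 is composite.
Base 275: x_0 = 275^447 mod 895 = 450. x_0 ∉ {1, 894} and s = 1, so 275 is a Miller–Rabin witness and 895 is composite.
The smallest witness among the given bases is 3.

3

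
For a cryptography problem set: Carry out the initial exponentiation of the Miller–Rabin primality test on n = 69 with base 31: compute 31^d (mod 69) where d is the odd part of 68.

n − 1 = 68 = 2^2 · 17, so s = 2 and d = 17.
31^17 mod 69 = 13.

13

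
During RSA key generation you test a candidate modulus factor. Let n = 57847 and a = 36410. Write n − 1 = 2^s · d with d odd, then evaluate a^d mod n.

57846

n − 1 = 57846 = 2^1 · 28923, so s = 1 and d = 28923.
36410^28923 mod 57847 = 57846.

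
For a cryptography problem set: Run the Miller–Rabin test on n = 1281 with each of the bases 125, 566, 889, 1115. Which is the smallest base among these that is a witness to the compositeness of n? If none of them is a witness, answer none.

566

n − 1 = 1280 = 2^8 · 5, so s = 8 and d = 5.
Base 125: x_0 = 125^5 mod 1281 = 1280. x_0 = 1280 ≡ −1, so 125 is not a witness.
Base 566: x_0 = 566^5 mod 1281 = 692. x_0 is neither 1 nor 1280, so continue squaring. x_1 = 692^2 mod 1281 = 1051. x_2 = 1051^2 mod 1281 = 379. x_3 = 379^2 mod 1281 = 169. x_4 = 169^2 mod 1281 = 379. x_5 = 379^2 mod 1281 = 169. x_6 = 169^2 mod 1281 = 379. x_7 = 379^2 mod 1281 = 169. Reached i = s−1 = 7 without hitting −1: 566 is a Miller–Rabin witness and 1281 is composite.
Base 889: x_0 = 889^5 mod 1281 = 448. x_0 is neither 1 nor 1280, so continue squaring. x_1 = 448^2 mod 1281 = 868. x_2 = 868^2 mod 1281 = 196. x_3 = 196^2 mod 1281 = 1267. x_4 = 1267^2 mod 1281 = 196. x_5 = 196^2 mod 1281 = 1267. x_6 = 1267^2 mod 1281 = 196. x_7 = 196^2 mod 1281 = 1267. Reached i = s−1 = 7 without hitting −1: 889 is a Miller–Rabin witness and 1281 is composite.
Base 1115: x_0 = 1115^5 mod 1281 = 326. x_0 is neither 1 nor 1280, so continue squaring. x_1 = 326^2 mod 1281 = 1234. x_2 = 1234^2 mod 1281 = 928. x_3 = 928^2 mod 1281 = 352. x_4 = 352^2 mod 1281 = 928. x_5 = 928^2 mod 1281 = 352. x_6 = 352^2 mod 1281 = 928. x_7 = 928^2 mod 1281 = 352. Reached i = s−1 = 7 without hitting −1: 1115 is a Miller–Rabin witness and 1281 is composite.
The smallest witness among the given bases is 566.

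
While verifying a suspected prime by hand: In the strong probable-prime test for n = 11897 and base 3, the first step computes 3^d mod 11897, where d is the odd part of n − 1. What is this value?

n − 1 = 11896 = 2^3 · 1487, so s = 3 and d = 1487.
By repeated squaring, 3^1487 ≡ 2399 (mod 11897).

2399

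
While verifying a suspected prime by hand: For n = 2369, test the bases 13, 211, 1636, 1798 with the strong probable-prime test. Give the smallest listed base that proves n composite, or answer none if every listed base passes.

n − 1 = 2368 = 2^6 · 37, so s = 6 and d = 37.
Base 13: x_0 = 13^37 mod 2369 = 961. x_0 is neither 1 nor 2368, so continue squaring. x_1 = 961^2 mod 2369 = 1980. x_2 = 1980^2 mod 2369 = 2074. x_3 = 2074^2 mod 2369 = 1741. x_4 = 1741^2 mod 2369 = 1130. x_5 = 1130^2 mod 2369 = 9. Reached i = s−1 = 5 without hitting −1: 13 is a Miller–Rabin witness and 2369 is composite.
Base 211: x_0 = 211^37 mod 2369 = 923. x_0 is neither 1 nor 2368, so continue squaring. x_1 = 923^2 mod 2369 = 1458. x_2 = 1458^2 mod 2369 = 771. x_3 = 771^2 mod 2369 = 2191. x_4 = 2191^2 mod 2369 = 887. x_5 = 887^2 mod 2369 = 261. Reached i = s−1 = 5 without hitting −1: 211 is a Miller–Rabin witness and 2369 is composite.
Base 1636: x_0 = 1636^37 mod 2369 = 1185. x_0 is neither 1 nor 2368, so continue squaring. x_1 = 1185^2 mod 2369 = 1777. x_2 = 1777^2 mod 2369 = 2221. x_3 = 2221^2 mod 2369 = 583. x_4 = 583^2 mod 2369 = 1122. x_5 = 1122^2 mod 2369 = 945. Reached i = s−1 = 5 without hitting −1: 1636 is a Miller–Rabin witness and 2369 is composite.
Base 1798: x_0 = 1798^37 mod 2369 = 2004. x_0 is neither 1 nor 2368, so continue squaring. x_1 = 2004^2 mod 2369 = 561. x_2 = 561^2 mod 2369 = 2013. x_3 = 2013^2 mod 2369 = 1179. x_4 = 1179^2 mod 2369 = 1807. x_5 = 1807^2 mod 2369 = 767. Reached i = s−1 = 5 without hitting −1: 1798 is a Miller–Rabin witness and 2369 is composite.
The smallest witness among the given bases is 13.

13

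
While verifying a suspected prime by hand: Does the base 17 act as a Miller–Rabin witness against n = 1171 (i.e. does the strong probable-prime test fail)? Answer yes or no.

no

n − 1 = 1170 = 2^1 · 585, so s = 1 and d = 585.
x_0 = 17^585 mod 1171 = 1.
x_0 = 1, so 17 is not a witness.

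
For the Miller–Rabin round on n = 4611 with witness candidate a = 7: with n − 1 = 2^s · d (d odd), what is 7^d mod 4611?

n − 1 = 4610 = 2^1 · 2305, so s = 1 and d = 2305.
By repeated squaring, 7^2305 ≡ 832 (mod 4611).

832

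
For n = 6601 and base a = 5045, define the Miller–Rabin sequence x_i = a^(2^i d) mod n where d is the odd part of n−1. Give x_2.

n − 1 = 6600 = 2^3 · 825, so s = 3 and d = 825.
x_0 = 5045^825 mod 6601 = 3681.
x_1 = 3681^2 mod 6601 = 4509.
x_2 = 4509^2 mod 6601 = 1.

1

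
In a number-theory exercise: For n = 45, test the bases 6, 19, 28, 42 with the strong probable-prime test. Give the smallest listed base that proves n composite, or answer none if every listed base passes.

6

n − 1 = 44 = 2^2 · 11, so s = 2 and d = 11.
Base 6: x_0 = 6^11 mod 45 = 36. x_0 is neither 1 nor 44, so continue squaring. x_1 = 36^2 mod 45 = 36. Reached i = s−1 = 1 without hitting −1: 6 is a Miller–Rabin witness and 45 is composite.
Base 19: x_0 = 19^11 mod 45 = 19. x_0 is neither 1 nor 44, so continue squaring. x_1 = 19^2 mod 45 = 1. x_1 = 1 but x_0 ≠ ±1, a nontrivial square root of 1 — 19 is a witness and 45 is composite.
Base 28: x_0 = 28^11 mod 45 = 37. x_0 is neither 1 nor 44, so continue squaring. x_1 = 37^2 mod 45 = 19. Reached i = s−1 = 1 without hitting −1: 28 is a Miller–Rabin witness and 45 is composite.
Base 42: x_0 = 42^11 mod 45 = 18. x_0 is neither 1 nor 44, so continue squaring. x_1 = 18^2 mod 45 = 9. Reached i = s−1 = 1 without hitting −1: 42 is a Miller–Rabin witness and 45 is composite.
The smallest witness among the given bases is 6.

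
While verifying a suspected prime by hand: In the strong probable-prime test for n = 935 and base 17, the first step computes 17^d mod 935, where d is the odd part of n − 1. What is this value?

n − 1 = 934 = 2^1 · 467, so s = 1 and d = 467.
Repeated squaring mod 935: 17^1 ≡ 17, 17^2 ≡ 289, 17^4 ≡ 306, 17^8 ≡ 136, 17^16 ≡ 731, 17^32 ≡ 476, 17^64 ≡ 306, 17^128 ≡ 136, 17^256 ≡ 731.
467 = 256 + 128 + 64 + 16 + 2 + 1, so 17^467 ≡ 731·136·306·731·289·17 ≡ 833 (mod 935).

833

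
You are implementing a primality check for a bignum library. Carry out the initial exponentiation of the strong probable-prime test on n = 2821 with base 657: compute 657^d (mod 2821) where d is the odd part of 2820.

216

n − 1 = 2820 = 2^2 · 705, so s = 2 and d = 705.
Repeated squaring mod 2821: 657^1 ≡ 657, 657^2 ≡ 36, 657^4 ≡ 1296, 657^8 ≡ 1121, 657^16 ≡ 1296, 657^32 ≡ 1121, 657^64 ≡ 1296, 657^128 ≡ 1121, 657^256 ≡ 1296, 657^512 ≡ 1121.
705 = 512 + 128 + 64 + 1, so 657^705 ≡ 1121·1121·1296·657 ≡ 216 (mod 2821).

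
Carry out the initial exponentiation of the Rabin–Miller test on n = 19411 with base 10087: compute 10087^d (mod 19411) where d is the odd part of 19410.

n − 1 = 19410 = 2^1 · 9705, so s = 1 and d = 9705.
10087^9705 mod 19411 = 812.

812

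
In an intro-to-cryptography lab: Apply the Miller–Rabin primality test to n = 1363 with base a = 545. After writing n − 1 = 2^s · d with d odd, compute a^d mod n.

7

n − 1 = 1362 = 2^1 · 681, so s = 1 and d = 681.
545^681 mod 1363 = 7.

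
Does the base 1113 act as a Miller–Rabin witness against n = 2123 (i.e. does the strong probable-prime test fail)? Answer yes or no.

n − 1 = 2122 = 2^1 · 1061, so s = 1 and d = 1061.
x_0 = 1113^1061 mod 2123 = 1597.
x_0 ∉ {1, 2122} and s = 1, so 1113 is a Miller–Rabin witness and 2123 is composite.

yes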